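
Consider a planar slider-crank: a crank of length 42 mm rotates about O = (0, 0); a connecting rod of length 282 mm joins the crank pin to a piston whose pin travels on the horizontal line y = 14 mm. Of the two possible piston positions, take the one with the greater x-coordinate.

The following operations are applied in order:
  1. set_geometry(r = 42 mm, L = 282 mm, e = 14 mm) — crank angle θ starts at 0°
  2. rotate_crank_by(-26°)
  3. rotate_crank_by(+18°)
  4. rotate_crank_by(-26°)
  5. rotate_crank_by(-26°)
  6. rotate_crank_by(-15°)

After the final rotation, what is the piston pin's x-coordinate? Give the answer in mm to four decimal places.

287.5403

set_geometry: r = 42 mm, L = 282 mm, e = 14 mm; θ ← 0°
rotate_crank_by(-26°): θ ← 0° -26° = -26°
rotate_crank_by(+18°): θ ← -26° +18° = -8°
rotate_crank_by(-26°): θ ← -8° -26° = -34°
rotate_crank_by(-26°): θ ← -34° -26° = -60°
rotate_crank_by(-15°): θ ← -60° -15° = -75°
crank pin P = (r cos θ, r sin θ) = (10.870400, -40.568885)
h = r sin θ − e = -40.568885 − 14 = -54.568885
x = r cos θ + √(L² − h²) = 10.870400 + √(79524.0 − 2977.7632) = 10.870400 + 276.669906 = 287.540306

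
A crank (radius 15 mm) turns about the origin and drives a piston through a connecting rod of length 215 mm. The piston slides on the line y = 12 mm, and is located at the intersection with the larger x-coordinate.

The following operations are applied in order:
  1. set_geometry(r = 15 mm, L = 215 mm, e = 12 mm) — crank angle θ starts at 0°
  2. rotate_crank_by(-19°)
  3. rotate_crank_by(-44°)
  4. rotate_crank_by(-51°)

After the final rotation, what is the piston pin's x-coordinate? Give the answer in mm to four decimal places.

207.3570

set_geometry: r = 15 mm, L = 215 mm, e = 12 mm; θ ← 0°
rotate_crank_by(-19°): θ ← 0° -19° = -19°
rotate_crank_by(-44°): θ ← -19° -44° = -63°
rotate_crank_by(-51°): θ ← -63° -51° = -114°
crank pin P = (r cos θ, r sin θ) = (-6.101050, -13.703182)
h = r sin θ − e = -13.703182 − 12 = -25.703182
x = r cos θ + √(L² − h²) = -6.101050 + √(46225.0 − 660.6536) = -6.101050 + 213.458067 = 207.357018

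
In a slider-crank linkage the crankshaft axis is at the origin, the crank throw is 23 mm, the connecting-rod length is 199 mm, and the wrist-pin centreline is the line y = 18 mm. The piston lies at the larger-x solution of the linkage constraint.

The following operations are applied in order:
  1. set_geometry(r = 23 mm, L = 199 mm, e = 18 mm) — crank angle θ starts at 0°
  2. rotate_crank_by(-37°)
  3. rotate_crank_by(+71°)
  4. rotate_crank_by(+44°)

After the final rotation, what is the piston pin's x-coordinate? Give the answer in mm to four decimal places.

203.7311

set_geometry: r = 23 mm, L = 199 mm, e = 18 mm; θ ← 0°
rotate_crank_by(-37°): θ ← 0° -37° = -37°
rotate_crank_by(+71°): θ ← -37° +71° = 34°
rotate_crank_by(+44°): θ ← 34° +44° = 78°
crank pin P = (r cos θ, r sin θ) = (4.781969, 22.497395)
h = r sin θ − e = 22.497395 − 18 = 4.497395
x = r cos θ + √(L² − h²) = 4.781969 + √(39601.0 − 20.2266) = 4.781969 + 198.949173 = 203.731142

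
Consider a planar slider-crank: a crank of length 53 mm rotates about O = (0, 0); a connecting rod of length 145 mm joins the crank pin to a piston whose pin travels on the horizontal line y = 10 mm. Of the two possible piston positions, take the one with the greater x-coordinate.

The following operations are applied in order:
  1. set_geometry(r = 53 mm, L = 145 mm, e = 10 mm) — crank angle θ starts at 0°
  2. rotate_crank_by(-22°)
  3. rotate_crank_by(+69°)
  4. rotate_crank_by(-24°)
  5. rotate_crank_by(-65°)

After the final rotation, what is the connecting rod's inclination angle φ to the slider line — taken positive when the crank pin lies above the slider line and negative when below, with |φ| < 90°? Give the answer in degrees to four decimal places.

set_geometry: r = 53 mm, L = 145 mm, e = 10 mm; θ ← 0°
rotate_crank_by(-22°): θ ← 0° -22° = -22°
rotate_crank_by(+69°): θ ← -22° +69° = 47°
rotate_crank_by(-24°): θ ← 47° -24° = 23°
rotate_crank_by(-65°): θ ← 23° -65° = -42°
crank pin P = (r cos θ, r sin θ) = (39.386676, -35.463922)
h = r sin θ − e = -35.463922 − 10 = -45.463922
sin φ = h / L = -45.463922 / 145 = -0.31354429
φ = arcsin(-0.31354429) = -18.272956°

-18.2730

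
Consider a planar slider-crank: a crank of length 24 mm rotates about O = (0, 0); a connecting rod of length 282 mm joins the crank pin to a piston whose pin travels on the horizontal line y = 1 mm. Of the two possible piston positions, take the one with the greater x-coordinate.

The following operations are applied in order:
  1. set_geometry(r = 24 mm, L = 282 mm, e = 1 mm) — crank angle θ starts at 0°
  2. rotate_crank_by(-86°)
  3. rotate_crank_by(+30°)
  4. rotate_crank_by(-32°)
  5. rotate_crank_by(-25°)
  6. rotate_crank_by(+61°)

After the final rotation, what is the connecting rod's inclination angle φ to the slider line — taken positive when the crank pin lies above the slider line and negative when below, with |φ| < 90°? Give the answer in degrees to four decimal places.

-4.0491

set_geometry: r = 24 mm, L = 282 mm, e = 1 mm; θ ← 0°
rotate_crank_by(-86°): θ ← 0° -86° = -86°
rotate_crank_by(+30°): θ ← -86° +30° = -56°
rotate_crank_by(-32°): θ ← -56° -32° = -88°
rotate_crank_by(-25°): θ ← -88° -25° = -113°
rotate_crank_by(+61°): θ ← -113° +61° = -52°
crank pin P = (r cos θ, r sin θ) = (14.775875, -18.912258)
h = r sin θ − e = -18.912258 − 1 = -19.912258
sin φ = h / L = -19.912258 / 282 = -0.07061084
φ = arcsin(-0.07061084) = -4.049073°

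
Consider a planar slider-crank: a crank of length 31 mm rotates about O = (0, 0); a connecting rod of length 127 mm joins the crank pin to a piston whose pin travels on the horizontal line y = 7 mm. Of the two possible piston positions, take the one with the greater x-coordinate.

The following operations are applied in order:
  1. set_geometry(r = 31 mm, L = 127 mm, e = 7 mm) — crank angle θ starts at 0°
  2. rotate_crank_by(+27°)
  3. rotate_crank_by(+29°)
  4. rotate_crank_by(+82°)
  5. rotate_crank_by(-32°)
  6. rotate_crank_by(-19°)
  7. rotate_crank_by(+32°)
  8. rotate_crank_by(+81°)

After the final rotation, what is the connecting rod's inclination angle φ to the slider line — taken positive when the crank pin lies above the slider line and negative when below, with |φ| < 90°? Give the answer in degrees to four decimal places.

set_geometry: r = 31 mm, L = 127 mm, e = 7 mm; θ ← 0°
rotate_crank_by(+27°): θ ← 0° +27° = 27°
rotate_crank_by(+29°): θ ← 27° +29° = 56°
rotate_crank_by(+82°): θ ← 56° +82° = 138°
rotate_crank_by(-32°): θ ← 138° -32° = 106°
rotate_crank_by(-19°): θ ← 106° -19° = 87°
rotate_crank_by(+32°): θ ← 87° +32° = 119°
rotate_crank_by(+81°): θ ← 119° +81° = 200°
crank pin P = (r cos θ, r sin θ) = (-29.130471, -10.602624)
h = r sin θ − e = -10.602624 − 7 = -17.602624
sin φ = h / L = -17.602624 / 127 = -0.13860334
φ = arcsin(-0.13860334) = -7.967036°

-7.9670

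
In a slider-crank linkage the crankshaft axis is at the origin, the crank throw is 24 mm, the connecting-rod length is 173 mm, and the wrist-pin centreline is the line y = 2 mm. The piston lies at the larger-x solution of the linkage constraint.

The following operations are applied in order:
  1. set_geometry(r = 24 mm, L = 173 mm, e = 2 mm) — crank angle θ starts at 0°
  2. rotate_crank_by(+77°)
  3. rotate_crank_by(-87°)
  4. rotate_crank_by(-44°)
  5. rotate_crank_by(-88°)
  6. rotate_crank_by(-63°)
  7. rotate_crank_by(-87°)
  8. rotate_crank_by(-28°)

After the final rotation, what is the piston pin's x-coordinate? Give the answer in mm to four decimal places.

set_geometry: r = 24 mm, L = 173 mm, e = 2 mm; θ ← 0°
rotate_crank_by(+77°): θ ← 0° +77° = 77°
rotate_crank_by(-87°): θ ← 77° -87° = -10°
rotate_crank_by(-44°): θ ← -10° -44° = -54°
rotate_crank_by(-88°): θ ← -54° -88° = -142°
rotate_crank_by(-63°): θ ← -142° -63° = -205°
rotate_crank_by(-87°): θ ← -205° -87° = -292°
rotate_crank_by(-28°): θ ← -292° -28° = -320°
crank pin P = (r cos θ, r sin θ) = (18.385067, 15.426903)
h = r sin θ − e = 15.426903 − 2 = 13.426903
x = r cos θ + √(L² − h²) = 18.385067 + √(29929.0 − 180.2817) = 18.385067 + 172.478168 = 190.863234

190.8632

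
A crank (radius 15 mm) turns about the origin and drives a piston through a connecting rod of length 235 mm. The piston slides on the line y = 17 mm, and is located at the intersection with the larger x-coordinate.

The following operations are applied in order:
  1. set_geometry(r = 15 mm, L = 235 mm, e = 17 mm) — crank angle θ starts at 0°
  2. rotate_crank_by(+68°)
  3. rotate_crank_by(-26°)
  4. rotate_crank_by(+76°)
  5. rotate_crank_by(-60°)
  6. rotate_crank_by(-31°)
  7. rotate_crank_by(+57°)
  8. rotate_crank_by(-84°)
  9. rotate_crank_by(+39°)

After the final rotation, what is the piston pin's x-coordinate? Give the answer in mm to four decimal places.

246.5355

set_geometry: r = 15 mm, L = 235 mm, e = 17 mm; θ ← 0°
rotate_crank_by(+68°): θ ← 0° +68° = 68°
rotate_crank_by(-26°): θ ← 68° -26° = 42°
rotate_crank_by(+76°): θ ← 42° +76° = 118°
rotate_crank_by(-60°): θ ← 118° -60° = 58°
rotate_crank_by(-31°): θ ← 58° -31° = 27°
rotate_crank_by(+57°): θ ← 27° +57° = 84°
rotate_crank_by(-84°): θ ← 84° -84° = 0°
rotate_crank_by(+39°): θ ← 0° +39° = 39°
crank pin P = (r cos θ, r sin θ) = (11.657189, 9.439806)
h = r sin θ − e = 9.439806 − 17 = -7.560194
x = r cos θ + √(L² − h²) = 11.657189 + √(55225.0 − 57.1565) = 11.657189 + 234.878359 = 246.535548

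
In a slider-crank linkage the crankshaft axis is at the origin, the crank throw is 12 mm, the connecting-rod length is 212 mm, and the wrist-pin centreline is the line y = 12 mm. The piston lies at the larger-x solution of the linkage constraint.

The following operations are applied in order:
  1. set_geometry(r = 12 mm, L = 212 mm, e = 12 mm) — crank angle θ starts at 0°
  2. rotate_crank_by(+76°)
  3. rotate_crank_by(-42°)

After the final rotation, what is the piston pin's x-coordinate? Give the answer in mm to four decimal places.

221.8824

set_geometry: r = 12 mm, L = 212 mm, e = 12 mm; θ ← 0°
rotate_crank_by(+76°): θ ← 0° +76° = 76°
rotate_crank_by(-42°): θ ← 76° -42° = 34°
crank pin P = (r cos θ, r sin θ) = (9.948451, 6.710315)
h = r sin θ − e = 6.710315 − 12 = -5.289685
x = r cos θ + √(L² − h²) = 9.948451 + √(44944.0 − 27.9808) = 9.948451 + 211.933997 = 221.882448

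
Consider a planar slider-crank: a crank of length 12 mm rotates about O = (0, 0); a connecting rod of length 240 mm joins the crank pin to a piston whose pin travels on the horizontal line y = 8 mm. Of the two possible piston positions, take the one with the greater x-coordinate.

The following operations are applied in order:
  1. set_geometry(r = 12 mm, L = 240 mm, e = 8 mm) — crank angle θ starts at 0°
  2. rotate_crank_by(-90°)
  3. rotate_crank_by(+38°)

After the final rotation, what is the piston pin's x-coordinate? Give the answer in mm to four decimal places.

set_geometry: r = 12 mm, L = 240 mm, e = 8 mm; θ ← 0°
rotate_crank_by(-90°): θ ← 0° -90° = -90°
rotate_crank_by(+38°): θ ← -90° +38° = -52°
crank pin P = (r cos θ, r sin θ) = (7.387938, -9.456129)
h = r sin θ − e = -9.456129 − 8 = -17.456129
x = r cos θ + √(L² − h²) = 7.387938 + √(57600.0 − 304.7164) = 7.387938 + 239.364332 = 246.752270

246.7523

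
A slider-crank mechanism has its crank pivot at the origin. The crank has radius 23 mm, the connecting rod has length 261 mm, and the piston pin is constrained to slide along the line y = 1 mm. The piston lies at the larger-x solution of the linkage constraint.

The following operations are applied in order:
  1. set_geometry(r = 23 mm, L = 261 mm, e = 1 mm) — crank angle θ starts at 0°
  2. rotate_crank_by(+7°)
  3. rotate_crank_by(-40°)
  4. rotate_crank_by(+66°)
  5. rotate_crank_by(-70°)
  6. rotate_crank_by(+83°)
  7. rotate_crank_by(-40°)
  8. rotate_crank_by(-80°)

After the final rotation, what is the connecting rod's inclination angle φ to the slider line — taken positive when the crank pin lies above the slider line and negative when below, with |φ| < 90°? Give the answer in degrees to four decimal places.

set_geometry: r = 23 mm, L = 261 mm, e = 1 mm; θ ← 0°
rotate_crank_by(+7°): θ ← 0° +7° = 7°
rotate_crank_by(-40°): θ ← 7° -40° = -33°
rotate_crank_by(+66°): θ ← -33° +66° = 33°
rotate_crank_by(-70°): θ ← 33° -70° = -37°
rotate_crank_by(+83°): θ ← -37° +83° = 46°
rotate_crank_by(-40°): θ ← 46° -40° = 6°
rotate_crank_by(-80°): θ ← 6° -80° = -74°
crank pin P = (r cos θ, r sin θ) = (6.339659, -22.109019)
h = r sin θ − e = -22.109019 − 1 = -23.109019
sin φ = h / L = -23.109019 / 261 = -0.08854030
φ = arcsin(-0.08854030) = -5.079637°

-5.0796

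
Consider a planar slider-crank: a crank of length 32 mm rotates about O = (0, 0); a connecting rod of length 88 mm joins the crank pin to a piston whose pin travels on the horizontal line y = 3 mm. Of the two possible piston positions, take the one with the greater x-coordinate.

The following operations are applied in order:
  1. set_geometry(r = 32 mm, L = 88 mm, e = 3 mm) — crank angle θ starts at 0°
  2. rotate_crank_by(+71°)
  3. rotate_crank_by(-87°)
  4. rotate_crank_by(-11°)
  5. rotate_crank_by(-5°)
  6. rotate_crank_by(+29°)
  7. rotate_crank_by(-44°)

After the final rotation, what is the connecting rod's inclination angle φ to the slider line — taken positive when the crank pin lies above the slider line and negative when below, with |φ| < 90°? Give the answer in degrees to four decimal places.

-17.4599

set_geometry: r = 32 mm, L = 88 mm, e = 3 mm; θ ← 0°
rotate_crank_by(+71°): θ ← 0° +71° = 71°
rotate_crank_by(-87°): θ ← 71° -87° = -16°
rotate_crank_by(-11°): θ ← -16° -11° = -27°
rotate_crank_by(-5°): θ ← -27° -5° = -32°
rotate_crank_by(+29°): θ ← -32° +29° = -3°
rotate_crank_by(-44°): θ ← -3° -44° = -47°
crank pin P = (r cos θ, r sin θ) = (21.823948, -23.403318)
h = r sin θ − e = -23.403318 − 3 = -26.403318
sin φ = h / L = -26.403318 / 88 = -0.30003771
φ = arcsin(-0.30003771) = -17.459868°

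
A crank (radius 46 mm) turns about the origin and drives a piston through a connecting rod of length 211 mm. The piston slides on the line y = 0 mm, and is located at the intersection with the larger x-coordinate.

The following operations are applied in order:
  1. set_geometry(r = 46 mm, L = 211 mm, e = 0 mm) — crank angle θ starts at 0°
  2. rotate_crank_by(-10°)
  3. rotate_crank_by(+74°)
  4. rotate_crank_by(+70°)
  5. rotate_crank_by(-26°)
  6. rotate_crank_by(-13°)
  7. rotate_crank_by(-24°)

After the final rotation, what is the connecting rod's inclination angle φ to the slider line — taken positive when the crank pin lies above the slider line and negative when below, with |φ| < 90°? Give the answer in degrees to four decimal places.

set_geometry: r = 46 mm, L = 211 mm, e = 0 mm; θ ← 0°
rotate_crank_by(-10°): θ ← 0° -10° = -10°
rotate_crank_by(+74°): θ ← -10° +74° = 64°
rotate_crank_by(+70°): θ ← 64° +70° = 134°
rotate_crank_by(-26°): θ ← 134° -26° = 108°
rotate_crank_by(-13°): θ ← 108° -13° = 95°
rotate_crank_by(-24°): θ ← 95° -24° = 71°
crank pin P = (r cos θ, r sin θ) = (14.976135, 43.493854)
h = r sin θ − e = 43.493854 − 0 = 43.493854
sin φ = h / L = 43.493854 / 211 = 0.20613201
φ = arcsin(0.20613201) = 11.895774°

11.8958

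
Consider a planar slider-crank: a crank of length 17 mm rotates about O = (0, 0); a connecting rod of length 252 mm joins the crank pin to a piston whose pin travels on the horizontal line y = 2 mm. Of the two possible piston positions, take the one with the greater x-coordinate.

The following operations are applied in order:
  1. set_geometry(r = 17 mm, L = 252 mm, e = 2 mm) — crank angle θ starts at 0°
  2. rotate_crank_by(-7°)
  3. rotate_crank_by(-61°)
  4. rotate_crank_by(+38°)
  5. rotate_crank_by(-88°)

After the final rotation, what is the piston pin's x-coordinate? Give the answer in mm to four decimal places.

243.4442

set_geometry: r = 17 mm, L = 252 mm, e = 2 mm; θ ← 0°
rotate_crank_by(-7°): θ ← 0° -7° = -7°
rotate_crank_by(-61°): θ ← -7° -61° = -68°
rotate_crank_by(+38°): θ ← -68° +38° = -30°
rotate_crank_by(-88°): θ ← -30° -88° = -118°
crank pin P = (r cos θ, r sin θ) = (-7.981017, -15.010109)
h = r sin θ − e = -15.010109 − 2 = -17.010109
x = r cos θ + √(L² − h²) = -7.981017 + √(63504.0 − 289.3438) = -7.981017 + 251.425250 = 243.444233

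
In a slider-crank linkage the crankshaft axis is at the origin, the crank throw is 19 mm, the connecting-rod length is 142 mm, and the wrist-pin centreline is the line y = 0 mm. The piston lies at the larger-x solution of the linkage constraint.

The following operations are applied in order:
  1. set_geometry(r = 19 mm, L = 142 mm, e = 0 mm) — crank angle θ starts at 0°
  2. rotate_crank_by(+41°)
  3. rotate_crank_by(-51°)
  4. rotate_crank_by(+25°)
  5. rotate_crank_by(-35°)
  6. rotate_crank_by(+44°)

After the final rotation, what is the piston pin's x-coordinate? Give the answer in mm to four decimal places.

159.1469

set_geometry: r = 19 mm, L = 142 mm, e = 0 mm; θ ← 0°
rotate_crank_by(+41°): θ ← 0° +41° = 41°
rotate_crank_by(-51°): θ ← 41° -51° = -10°
rotate_crank_by(+25°): θ ← -10° +25° = 15°
rotate_crank_by(-35°): θ ← 15° -35° = -20°
rotate_crank_by(+44°): θ ← -20° +44° = 24°
crank pin P = (r cos θ, r sin θ) = (17.357364, 7.727996)
h = r sin θ − e = 7.727996 − 0 = 7.727996
x = r cos θ + √(L² − h²) = 17.357364 + √(20164.0 − 59.7219) = 17.357364 + 141.789556 = 159.146919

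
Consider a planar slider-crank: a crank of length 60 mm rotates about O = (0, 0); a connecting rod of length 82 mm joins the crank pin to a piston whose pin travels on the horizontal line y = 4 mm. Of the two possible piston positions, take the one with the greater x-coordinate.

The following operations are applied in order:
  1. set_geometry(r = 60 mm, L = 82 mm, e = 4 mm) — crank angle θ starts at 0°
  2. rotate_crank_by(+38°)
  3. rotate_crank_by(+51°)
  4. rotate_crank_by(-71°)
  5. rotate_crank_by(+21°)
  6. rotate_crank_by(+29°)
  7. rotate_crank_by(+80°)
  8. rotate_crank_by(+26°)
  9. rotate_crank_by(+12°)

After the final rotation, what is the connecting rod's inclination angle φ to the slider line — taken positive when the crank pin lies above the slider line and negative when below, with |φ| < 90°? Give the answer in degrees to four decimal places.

-7.1960

set_geometry: r = 60 mm, L = 82 mm, e = 4 mm; θ ← 0°
rotate_crank_by(+38°): θ ← 0° +38° = 38°
rotate_crank_by(+51°): θ ← 38° +51° = 89°
rotate_crank_by(-71°): θ ← 89° -71° = 18°
rotate_crank_by(+21°): θ ← 18° +21° = 39°
rotate_crank_by(+29°): θ ← 39° +29° = 68°
rotate_crank_by(+80°): θ ← 68° +80° = 148°
rotate_crank_by(+26°): θ ← 148° +26° = 174°
rotate_crank_by(+12°): θ ← 174° +12° = 186°
crank pin P = (r cos θ, r sin θ) = (-59.671314, -6.271708)
h = r sin θ − e = -6.271708 − 4 = -10.271708
sin φ = h / L = -10.271708 / 82 = -0.12526473
φ = arcsin(-0.12526473) = -7.196044°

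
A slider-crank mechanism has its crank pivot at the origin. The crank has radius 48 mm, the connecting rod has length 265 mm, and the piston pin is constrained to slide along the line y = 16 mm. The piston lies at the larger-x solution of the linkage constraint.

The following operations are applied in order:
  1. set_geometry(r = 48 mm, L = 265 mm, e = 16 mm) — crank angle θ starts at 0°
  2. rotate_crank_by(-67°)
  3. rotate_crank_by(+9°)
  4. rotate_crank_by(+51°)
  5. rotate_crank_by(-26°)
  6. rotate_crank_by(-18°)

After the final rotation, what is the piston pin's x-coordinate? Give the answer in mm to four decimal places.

289.7913

set_geometry: r = 48 mm, L = 265 mm, e = 16 mm; θ ← 0°
rotate_crank_by(-67°): θ ← 0° -67° = -67°
rotate_crank_by(+9°): θ ← -67° +9° = -58°
rotate_crank_by(+51°): θ ← -58° +51° = -7°
rotate_crank_by(-26°): θ ← -7° -26° = -33°
rotate_crank_by(-18°): θ ← -33° -18° = -51°
crank pin P = (r cos θ, r sin θ) = (30.207379, -37.303006)
h = r sin θ − e = -37.303006 − 16 = -53.303006
x = r cos θ + √(L² − h²) = 30.207379 + √(70225.0 − 2841.2105) = 30.207379 + 259.583878 = 289.791256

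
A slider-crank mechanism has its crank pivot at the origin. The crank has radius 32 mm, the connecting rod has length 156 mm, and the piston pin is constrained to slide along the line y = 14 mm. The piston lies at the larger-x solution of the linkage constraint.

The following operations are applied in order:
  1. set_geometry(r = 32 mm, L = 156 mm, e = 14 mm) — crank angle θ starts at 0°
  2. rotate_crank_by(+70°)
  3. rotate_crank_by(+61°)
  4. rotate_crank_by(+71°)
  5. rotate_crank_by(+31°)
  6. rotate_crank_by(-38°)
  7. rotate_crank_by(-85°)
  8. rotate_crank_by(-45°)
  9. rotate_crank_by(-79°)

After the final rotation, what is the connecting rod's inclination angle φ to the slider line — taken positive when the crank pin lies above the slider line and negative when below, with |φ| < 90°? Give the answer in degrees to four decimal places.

set_geometry: r = 32 mm, L = 156 mm, e = 14 mm; θ ← 0°
rotate_crank_by(+70°): θ ← 0° +70° = 70°
rotate_crank_by(+61°): θ ← 70° +61° = 131°
rotate_crank_by(+71°): θ ← 131° +71° = 202°
rotate_crank_by(+31°): θ ← 202° +31° = 233°
rotate_crank_by(-38°): θ ← 233° -38° = 195°
rotate_crank_by(-85°): θ ← 195° -85° = 110°
rotate_crank_by(-45°): θ ← 110° -45° = 65°
rotate_crank_by(-79°): θ ← 65° -79° = -14°
crank pin P = (r cos θ, r sin θ) = (31.049463, -7.741501)
h = r sin θ − e = -7.741501 − 14 = -21.741501
sin φ = h / L = -21.741501 / 156 = -0.13936859
φ = arcsin(-0.13936859) = -8.011311°

-8.0113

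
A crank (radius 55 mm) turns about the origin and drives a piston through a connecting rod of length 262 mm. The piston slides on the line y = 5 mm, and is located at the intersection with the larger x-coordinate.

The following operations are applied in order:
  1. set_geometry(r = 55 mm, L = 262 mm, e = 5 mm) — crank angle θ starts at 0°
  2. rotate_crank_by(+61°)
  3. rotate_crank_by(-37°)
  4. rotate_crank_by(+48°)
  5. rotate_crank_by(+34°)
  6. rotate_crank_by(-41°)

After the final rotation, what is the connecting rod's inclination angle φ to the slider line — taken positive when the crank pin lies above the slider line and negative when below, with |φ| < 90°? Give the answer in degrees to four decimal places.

9.8559

set_geometry: r = 55 mm, L = 262 mm, e = 5 mm; θ ← 0°
rotate_crank_by(+61°): θ ← 0° +61° = 61°
rotate_crank_by(-37°): θ ← 61° -37° = 24°
rotate_crank_by(+48°): θ ← 24° +48° = 72°
rotate_crank_by(+34°): θ ← 72° +34° = 106°
rotate_crank_by(-41°): θ ← 106° -41° = 65°
crank pin P = (r cos θ, r sin θ) = (23.244004, 49.846928)
h = r sin θ − e = 49.846928 − 5 = 44.846928
sin φ = h / L = 44.846928 / 262 = 0.17117148
φ = arcsin(0.17117148) = 9.855938°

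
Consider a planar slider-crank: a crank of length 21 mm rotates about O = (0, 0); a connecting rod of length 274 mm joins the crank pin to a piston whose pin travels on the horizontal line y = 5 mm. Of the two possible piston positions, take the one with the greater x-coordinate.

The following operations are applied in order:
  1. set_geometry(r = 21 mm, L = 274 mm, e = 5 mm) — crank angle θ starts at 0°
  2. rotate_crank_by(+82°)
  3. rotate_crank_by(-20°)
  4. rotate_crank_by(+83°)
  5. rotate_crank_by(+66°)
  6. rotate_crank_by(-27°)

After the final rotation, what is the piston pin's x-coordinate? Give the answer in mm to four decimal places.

252.9749

set_geometry: r = 21 mm, L = 274 mm, e = 5 mm; θ ← 0°
rotate_crank_by(+82°): θ ← 0° +82° = 82°
rotate_crank_by(-20°): θ ← 82° -20° = 62°
rotate_crank_by(+83°): θ ← 62° +83° = 145°
rotate_crank_by(+66°): θ ← 145° +66° = 211°
rotate_crank_by(-27°): θ ← 211° -27° = 184°
crank pin P = (r cos θ, r sin θ) = (-20.948845, -1.464886)
h = r sin θ − e = -1.464886 − 5 = -6.464886
x = r cos θ + √(L² − h²) = -20.948845 + √(75076.0 − 41.7948) = -20.948845 + 273.923722 = 252.974877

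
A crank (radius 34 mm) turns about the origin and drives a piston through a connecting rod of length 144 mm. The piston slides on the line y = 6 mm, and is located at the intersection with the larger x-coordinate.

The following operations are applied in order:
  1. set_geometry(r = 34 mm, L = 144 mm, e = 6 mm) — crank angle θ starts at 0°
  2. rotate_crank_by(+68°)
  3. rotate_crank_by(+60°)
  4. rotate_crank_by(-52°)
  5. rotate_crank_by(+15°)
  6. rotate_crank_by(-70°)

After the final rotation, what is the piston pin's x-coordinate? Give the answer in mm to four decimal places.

175.6089

set_geometry: r = 34 mm, L = 144 mm, e = 6 mm; θ ← 0°
rotate_crank_by(+68°): θ ← 0° +68° = 68°
rotate_crank_by(+60°): θ ← 68° +60° = 128°
rotate_crank_by(-52°): θ ← 128° -52° = 76°
rotate_crank_by(+15°): θ ← 76° +15° = 91°
rotate_crank_by(-70°): θ ← 91° -70° = 21°
crank pin P = (r cos θ, r sin θ) = (31.741735, 12.184510)
h = r sin θ − e = 12.184510 − 6 = 6.184510
x = r cos θ + √(L² − h²) = 31.741735 + √(20736.0 − 38.2482) = 31.741735 + 143.867133 = 175.608867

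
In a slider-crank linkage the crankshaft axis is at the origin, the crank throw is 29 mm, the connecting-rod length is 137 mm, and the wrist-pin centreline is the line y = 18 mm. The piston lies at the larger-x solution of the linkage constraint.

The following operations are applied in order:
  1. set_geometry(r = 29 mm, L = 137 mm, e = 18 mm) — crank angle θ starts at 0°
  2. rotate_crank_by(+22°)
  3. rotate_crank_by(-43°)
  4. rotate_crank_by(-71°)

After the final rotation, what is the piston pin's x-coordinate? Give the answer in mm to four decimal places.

127.6800

set_geometry: r = 29 mm, L = 137 mm, e = 18 mm; θ ← 0°
rotate_crank_by(+22°): θ ← 0° +22° = 22°
rotate_crank_by(-43°): θ ← 22° -43° = -21°
rotate_crank_by(-71°): θ ← -21° -71° = -92°
crank pin P = (r cos θ, r sin θ) = (-1.012085, -28.982334)
h = r sin θ − e = -28.982334 − 18 = -46.982334
x = r cos θ + √(L² − h²) = -1.012085 + √(18769.0 − 2207.3397) = -1.012085 + 128.692114 = 127.680029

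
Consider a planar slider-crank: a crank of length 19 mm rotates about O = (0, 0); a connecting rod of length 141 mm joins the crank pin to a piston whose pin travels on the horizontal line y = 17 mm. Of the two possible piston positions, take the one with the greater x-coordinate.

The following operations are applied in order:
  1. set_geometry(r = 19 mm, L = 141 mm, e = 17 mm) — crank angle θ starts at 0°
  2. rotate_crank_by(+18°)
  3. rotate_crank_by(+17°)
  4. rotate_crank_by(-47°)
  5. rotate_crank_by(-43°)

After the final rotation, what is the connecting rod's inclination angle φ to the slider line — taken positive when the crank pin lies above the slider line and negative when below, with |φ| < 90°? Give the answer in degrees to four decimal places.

set_geometry: r = 19 mm, L = 141 mm, e = 17 mm; θ ← 0°
rotate_crank_by(+18°): θ ← 0° +18° = 18°
rotate_crank_by(+17°): θ ← 18° +17° = 35°
rotate_crank_by(-47°): θ ← 35° -47° = -12°
rotate_crank_by(-43°): θ ← -12° -43° = -55°
crank pin P = (r cos θ, r sin θ) = (10.897952, -15.563889)
h = r sin θ − e = -15.563889 − 17 = -32.563889
sin φ = h / L = -32.563889 / 141 = -0.23094957
φ = arcsin(-0.23094957) = -13.352983°

-13.3530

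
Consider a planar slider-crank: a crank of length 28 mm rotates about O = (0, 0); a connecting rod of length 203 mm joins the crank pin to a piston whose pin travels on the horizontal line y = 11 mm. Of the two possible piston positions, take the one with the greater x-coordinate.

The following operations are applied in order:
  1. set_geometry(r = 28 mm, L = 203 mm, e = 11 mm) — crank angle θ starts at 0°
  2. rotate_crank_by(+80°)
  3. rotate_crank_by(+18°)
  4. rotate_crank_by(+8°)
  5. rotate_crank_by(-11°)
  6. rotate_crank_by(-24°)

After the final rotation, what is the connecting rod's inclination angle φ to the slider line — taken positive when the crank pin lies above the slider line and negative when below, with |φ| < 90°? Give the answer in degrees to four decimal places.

4.3719

set_geometry: r = 28 mm, L = 203 mm, e = 11 mm; θ ← 0°
rotate_crank_by(+80°): θ ← 0° +80° = 80°
rotate_crank_by(+18°): θ ← 80° +18° = 98°
rotate_crank_by(+8°): θ ← 98° +8° = 106°
rotate_crank_by(-11°): θ ← 106° -11° = 95°
rotate_crank_by(-24°): θ ← 95° -24° = 71°
crank pin P = (r cos θ, r sin θ) = (9.115908, 26.474520)
h = r sin θ − e = 26.474520 − 11 = 15.474520
sin φ = h / L = 15.474520 / 203 = 0.07622916
φ = arcsin(0.07622916) = 4.371850°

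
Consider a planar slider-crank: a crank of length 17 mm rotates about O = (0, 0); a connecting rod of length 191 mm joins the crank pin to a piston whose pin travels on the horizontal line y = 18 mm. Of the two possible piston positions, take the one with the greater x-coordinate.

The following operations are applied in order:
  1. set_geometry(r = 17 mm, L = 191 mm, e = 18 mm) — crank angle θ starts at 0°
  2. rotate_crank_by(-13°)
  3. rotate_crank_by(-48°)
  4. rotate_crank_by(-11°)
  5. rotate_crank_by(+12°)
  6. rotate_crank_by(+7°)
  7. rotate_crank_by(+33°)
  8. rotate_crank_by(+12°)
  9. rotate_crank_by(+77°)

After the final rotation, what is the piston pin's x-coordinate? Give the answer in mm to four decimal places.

197.0804

set_geometry: r = 17 mm, L = 191 mm, e = 18 mm; θ ← 0°
rotate_crank_by(-13°): θ ← 0° -13° = -13°
rotate_crank_by(-48°): θ ← -13° -48° = -61°
rotate_crank_by(-11°): θ ← -61° -11° = -72°
rotate_crank_by(+12°): θ ← -72° +12° = -60°
rotate_crank_by(+7°): θ ← -60° +7° = -53°
rotate_crank_by(+33°): θ ← -53° +33° = -20°
rotate_crank_by(+12°): θ ← -20° +12° = -8°
rotate_crank_by(+77°): θ ← -8° +77° = 69°
crank pin P = (r cos θ, r sin θ) = (6.092255, 15.870867)
h = r sin θ − e = 15.870867 − 18 = -2.129133
x = r cos θ + √(L² − h²) = 6.092255 + √(36481.0 − 4.5332) = 6.092255 + 190.988133 = 197.080388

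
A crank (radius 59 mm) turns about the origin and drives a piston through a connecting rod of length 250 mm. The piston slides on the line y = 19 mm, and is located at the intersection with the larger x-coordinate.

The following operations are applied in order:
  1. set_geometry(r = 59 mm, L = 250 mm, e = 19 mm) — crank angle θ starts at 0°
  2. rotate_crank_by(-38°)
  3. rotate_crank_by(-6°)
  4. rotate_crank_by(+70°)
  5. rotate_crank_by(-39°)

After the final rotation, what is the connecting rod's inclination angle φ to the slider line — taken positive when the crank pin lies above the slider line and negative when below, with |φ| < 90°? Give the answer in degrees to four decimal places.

-7.4169

set_geometry: r = 59 mm, L = 250 mm, e = 19 mm; θ ← 0°
rotate_crank_by(-38°): θ ← 0° -38° = -38°
rotate_crank_by(-6°): θ ← -38° -6° = -44°
rotate_crank_by(+70°): θ ← -44° +70° = 26°
rotate_crank_by(-39°): θ ← 26° -39° = -13°
crank pin P = (r cos θ, r sin θ) = (57.487834, -13.272112)
h = r sin θ − e = -13.272112 − 19 = -32.272112
sin φ = h / L = -32.272112 / 250 = -0.12908845
φ = arcsin(-0.12908845) = -7.416920°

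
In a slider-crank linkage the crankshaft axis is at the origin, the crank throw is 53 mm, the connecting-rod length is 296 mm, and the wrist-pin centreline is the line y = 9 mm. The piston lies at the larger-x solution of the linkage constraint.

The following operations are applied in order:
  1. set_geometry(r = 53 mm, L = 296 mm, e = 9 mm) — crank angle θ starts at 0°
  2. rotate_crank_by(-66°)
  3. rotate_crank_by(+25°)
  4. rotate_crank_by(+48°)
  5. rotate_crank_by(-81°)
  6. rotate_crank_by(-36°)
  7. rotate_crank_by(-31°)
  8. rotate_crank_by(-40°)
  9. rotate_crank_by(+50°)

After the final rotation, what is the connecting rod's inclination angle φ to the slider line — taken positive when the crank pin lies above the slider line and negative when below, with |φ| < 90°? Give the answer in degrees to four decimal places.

set_geometry: r = 53 mm, L = 296 mm, e = 9 mm; θ ← 0°
rotate_crank_by(-66°): θ ← 0° -66° = -66°
rotate_crank_by(+25°): θ ← -66° +25° = -41°
rotate_crank_by(+48°): θ ← -41° +48° = 7°
rotate_crank_by(-81°): θ ← 7° -81° = -74°
rotate_crank_by(-36°): θ ← -74° -36° = -110°
rotate_crank_by(-31°): θ ← -110° -31° = -141°
rotate_crank_by(-40°): θ ← -141° -40° = -181°
rotate_crank_by(+50°): θ ← -181° +50° = -131°
crank pin P = (r cos θ, r sin θ) = (-34.771129, -39.999608)
h = r sin θ − e = -39.999608 − 9 = -48.999608
sin φ = h / L = -48.999608 / 296 = -0.16553922
φ = arcsin(-0.16553922) = -9.528560°

-9.5286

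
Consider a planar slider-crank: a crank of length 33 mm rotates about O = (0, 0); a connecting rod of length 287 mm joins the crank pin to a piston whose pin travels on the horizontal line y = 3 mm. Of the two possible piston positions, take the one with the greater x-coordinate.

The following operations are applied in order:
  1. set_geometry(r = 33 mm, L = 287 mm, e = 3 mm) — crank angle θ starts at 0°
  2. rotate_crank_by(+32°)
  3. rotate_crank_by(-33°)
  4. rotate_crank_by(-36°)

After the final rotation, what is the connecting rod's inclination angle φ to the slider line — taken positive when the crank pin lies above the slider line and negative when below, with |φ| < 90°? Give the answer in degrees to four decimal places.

set_geometry: r = 33 mm, L = 287 mm, e = 3 mm; θ ← 0°
rotate_crank_by(+32°): θ ← 0° +32° = 32°
rotate_crank_by(-33°): θ ← 32° -33° = -1°
rotate_crank_by(-36°): θ ← -1° -36° = -37°
crank pin P = (r cos θ, r sin θ) = (26.354972, -19.859896)
h = r sin θ − e = -19.859896 − 3 = -22.859896
sin φ = h / L = -22.859896 / 287 = -0.07965120
φ = arcsin(-0.07965120) = -4.568517°

-4.5685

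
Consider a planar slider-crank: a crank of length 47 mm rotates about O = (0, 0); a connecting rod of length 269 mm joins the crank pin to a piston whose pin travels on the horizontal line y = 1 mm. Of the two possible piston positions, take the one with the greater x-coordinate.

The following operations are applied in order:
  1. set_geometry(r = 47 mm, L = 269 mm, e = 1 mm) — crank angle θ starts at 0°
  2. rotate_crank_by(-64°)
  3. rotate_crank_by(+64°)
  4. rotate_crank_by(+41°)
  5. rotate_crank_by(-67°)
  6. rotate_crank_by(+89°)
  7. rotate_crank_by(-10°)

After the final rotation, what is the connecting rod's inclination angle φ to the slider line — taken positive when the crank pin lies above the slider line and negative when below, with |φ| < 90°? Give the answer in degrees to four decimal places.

7.8061

set_geometry: r = 47 mm, L = 269 mm, e = 1 mm; θ ← 0°
rotate_crank_by(-64°): θ ← 0° -64° = -64°
rotate_crank_by(+64°): θ ← -64° +64° = 0°
rotate_crank_by(+41°): θ ← 0° +41° = 41°
rotate_crank_by(-67°): θ ← 41° -67° = -26°
rotate_crank_by(+89°): θ ← -26° +89° = 63°
rotate_crank_by(-10°): θ ← 63° -10° = 53°
crank pin P = (r cos θ, r sin θ) = (28.285306, 37.535869)
h = r sin θ − e = 37.535869 − 1 = 36.535869
sin φ = h / L = 36.535869 / 269 = 0.13582107
φ = arcsin(0.13582107) = 7.806101°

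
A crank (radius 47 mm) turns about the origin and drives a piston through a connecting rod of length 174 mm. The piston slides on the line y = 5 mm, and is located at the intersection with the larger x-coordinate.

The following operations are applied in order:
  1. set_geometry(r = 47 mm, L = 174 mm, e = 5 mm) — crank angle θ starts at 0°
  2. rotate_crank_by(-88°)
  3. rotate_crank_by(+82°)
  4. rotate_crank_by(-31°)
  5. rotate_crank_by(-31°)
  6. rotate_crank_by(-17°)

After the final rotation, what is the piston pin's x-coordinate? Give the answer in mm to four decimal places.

set_geometry: r = 47 mm, L = 174 mm, e = 5 mm; θ ← 0°
rotate_crank_by(-88°): θ ← 0° -88° = -88°
rotate_crank_by(+82°): θ ← -88° +82° = -6°
rotate_crank_by(-31°): θ ← -6° -31° = -37°
rotate_crank_by(-31°): θ ← -37° -31° = -68°
rotate_crank_by(-17°): θ ← -68° -17° = -85°
crank pin P = (r cos θ, r sin θ) = (4.096320, -46.821151)
h = r sin θ − e = -46.821151 − 5 = -51.821151
x = r cos θ + √(L² − h²) = 4.096320 + √(30276.0 − 2685.4317) = 4.096320 + 166.104089 = 170.200409

170.2004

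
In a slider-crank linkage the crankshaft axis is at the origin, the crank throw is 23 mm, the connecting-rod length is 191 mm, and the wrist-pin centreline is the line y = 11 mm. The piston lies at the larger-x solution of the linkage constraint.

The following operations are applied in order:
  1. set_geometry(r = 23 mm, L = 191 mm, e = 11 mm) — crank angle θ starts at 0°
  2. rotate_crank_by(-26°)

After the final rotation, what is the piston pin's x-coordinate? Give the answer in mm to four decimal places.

set_geometry: r = 23 mm, L = 191 mm, e = 11 mm; θ ← 0°
rotate_crank_by(-26°): θ ← 0° -26° = -26°
crank pin P = (r cos θ, r sin θ) = (20.672263, -10.082536)
h = r sin θ − e = -10.082536 − 11 = -21.082536
x = r cos θ + √(L² − h²) = 20.672263 + √(36481.0 − 444.4733) = 20.672263 + 189.832891 = 210.505154

210.5052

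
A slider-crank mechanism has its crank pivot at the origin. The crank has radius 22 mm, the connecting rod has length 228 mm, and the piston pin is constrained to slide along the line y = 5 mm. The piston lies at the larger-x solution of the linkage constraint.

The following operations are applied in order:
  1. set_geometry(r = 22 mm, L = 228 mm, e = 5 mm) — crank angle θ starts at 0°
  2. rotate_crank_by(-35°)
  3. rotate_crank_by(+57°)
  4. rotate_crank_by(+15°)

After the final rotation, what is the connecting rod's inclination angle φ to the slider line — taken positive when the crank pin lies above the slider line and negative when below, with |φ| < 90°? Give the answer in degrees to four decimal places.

set_geometry: r = 22 mm, L = 228 mm, e = 5 mm; θ ← 0°
rotate_crank_by(-35°): θ ← 0° -35° = -35°
rotate_crank_by(+57°): θ ← -35° +57° = 22°
rotate_crank_by(+15°): θ ← 22° +15° = 37°
crank pin P = (r cos θ, r sin θ) = (17.569981, 13.239931)
h = r sin θ − e = 13.239931 − 5 = 8.239931
sin φ = h / L = 8.239931 / 228 = 0.03614005
φ = arcsin(0.03614005) = 2.071123°

2.0711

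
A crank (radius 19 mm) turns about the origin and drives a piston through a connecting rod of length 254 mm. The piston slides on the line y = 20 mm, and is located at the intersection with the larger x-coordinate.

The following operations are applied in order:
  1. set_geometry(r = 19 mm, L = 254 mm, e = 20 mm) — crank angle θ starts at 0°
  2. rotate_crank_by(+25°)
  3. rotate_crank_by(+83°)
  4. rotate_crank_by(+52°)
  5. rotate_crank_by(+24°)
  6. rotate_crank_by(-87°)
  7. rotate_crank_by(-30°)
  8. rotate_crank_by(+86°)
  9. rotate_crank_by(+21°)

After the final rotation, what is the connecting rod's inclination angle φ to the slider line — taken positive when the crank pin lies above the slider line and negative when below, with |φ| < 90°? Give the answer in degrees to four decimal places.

-4.0669

set_geometry: r = 19 mm, L = 254 mm, e = 20 mm; θ ← 0°
rotate_crank_by(+25°): θ ← 0° +25° = 25°
rotate_crank_by(+83°): θ ← 25° +83° = 108°
rotate_crank_by(+52°): θ ← 108° +52° = 160°
rotate_crank_by(+24°): θ ← 160° +24° = 184°
rotate_crank_by(-87°): θ ← 184° -87° = 97°
rotate_crank_by(-30°): θ ← 97° -30° = 67°
rotate_crank_by(+86°): θ ← 67° +86° = 153°
rotate_crank_by(+21°): θ ← 153° +21° = 174°
crank pin P = (r cos θ, r sin θ) = (-18.895916, 1.986041)
h = r sin θ − e = 1.986041 − 20 = -18.013959
sin φ = h / L = -18.013959 / 254 = -0.07092110
φ = arcsin(-0.07092110) = -4.066894°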